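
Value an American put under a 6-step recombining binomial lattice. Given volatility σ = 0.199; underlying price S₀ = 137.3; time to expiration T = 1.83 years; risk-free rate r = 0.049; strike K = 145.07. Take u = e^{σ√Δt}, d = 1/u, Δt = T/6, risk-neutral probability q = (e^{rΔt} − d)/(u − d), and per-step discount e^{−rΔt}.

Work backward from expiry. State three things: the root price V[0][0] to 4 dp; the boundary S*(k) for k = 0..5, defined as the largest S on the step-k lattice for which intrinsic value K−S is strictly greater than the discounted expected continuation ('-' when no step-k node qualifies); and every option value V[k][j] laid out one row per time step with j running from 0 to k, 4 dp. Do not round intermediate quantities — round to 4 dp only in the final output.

params: Δt=0.30500 u=1.11617 d=0.89592 q=0.54092 e^(-rΔt)=0.98517
t_6 payoffs: 74.0643 56.6089 34.8624 7.7700 0.0000 0.0000 0.0000
t_5: node(5,0) S=79.2543 payoff=65.8157 vs cont=63.6638 → 65.8157 [stop]  node(5,1) S=98.7374 payoff=46.3326 vs cont=44.1806 → 46.3326 [stop]  node(5,2) S=123.0102 payoff=22.0598 vs cont=19.9079 → 22.0598 [stop]  node(5,3) S=153.2499 payoff=0.0000 vs cont=3.5142 → 3.5142 [wait]  node(5,4) S=190.9234 payoff=0.0000 vs cont=0.0000 → 0.0000 [wait]  node(5,5) S=237.8583 payoff=0.0000 vs cont=0.0000 → 0.0000 [wait]  ⇒ S*(5)=123.0102
t_4: node(4,0) S=88.4611 payoff=56.6089 vs cont=54.4569 → 56.6089 [stop]  node(4,1) S=110.2076 payoff=34.8624 vs cont=32.7105 → 34.8624 [stop]  node(4,2) S=137.3000 payoff=7.7700 vs cont=11.8497 → 11.8497 [wait]  node(4,3) S=171.0526 payoff=0.0000 vs cont=1.5894 → 1.5894 [wait]  node(4,4) S=213.1026 payoff=0.0000 vs cont=0.0000 → 0.0000 [wait]  ⇒ S*(4)=110.2076
t_3: node(3,0) S=98.7374 payoff=46.3326 vs cont=44.1806 → 46.3326 [stop]  node(3,1) S=123.0102 payoff=22.0598 vs cont=22.0819 → 22.0819 [wait]  node(3,2) S=153.2499 payoff=0.0000 vs cont=6.2063 → 6.2063 [wait]  node(3,3) S=190.9234 payoff=0.0000 vs cont=0.7188 → 0.7188 [wait]  ⇒ S*(3)=98.7374
t_2: node(2,0) S=110.2076 payoff=34.8624 vs cont=32.7223 → 34.8624 [stop]  node(2,1) S=137.3000 payoff=7.7700 vs cont=13.2943 → 13.2943 [wait]  node(2,2) S=171.0526 payoff=0.0000 vs cont=3.1900 → 3.1900 [wait]  ⇒ S*(2)=110.2076
t_1: node(1,0) S=123.0102 payoff=22.0598 vs cont=22.8518 → 22.8518 [wait]  node(1,1) S=153.2499 payoff=0.0000 vs cont=7.7126 → 7.7126 [wait]  ⇒ S*(1)=-
t_0: node(0,0) S=137.3000 payoff=7.7700 vs cont=14.4452 → 14.4452 [wait]  ⇒ S*(0)=-

price = 14.4452
boundary = - - 110.2076 98.7374 110.2076 123.0102
tree:
14.4452
22.8518 7.7126
34.8624 13.2943 3.1900
46.3326 22.0819 6.2063 0.7188
56.6089 34.8624 11.8497 1.5894 0.0000
65.8157 46.3326 22.0598 3.5142 0.0000 0.0000
74.0643 56.6089 34.8624 7.7700 0.0000 0.0000 0.0000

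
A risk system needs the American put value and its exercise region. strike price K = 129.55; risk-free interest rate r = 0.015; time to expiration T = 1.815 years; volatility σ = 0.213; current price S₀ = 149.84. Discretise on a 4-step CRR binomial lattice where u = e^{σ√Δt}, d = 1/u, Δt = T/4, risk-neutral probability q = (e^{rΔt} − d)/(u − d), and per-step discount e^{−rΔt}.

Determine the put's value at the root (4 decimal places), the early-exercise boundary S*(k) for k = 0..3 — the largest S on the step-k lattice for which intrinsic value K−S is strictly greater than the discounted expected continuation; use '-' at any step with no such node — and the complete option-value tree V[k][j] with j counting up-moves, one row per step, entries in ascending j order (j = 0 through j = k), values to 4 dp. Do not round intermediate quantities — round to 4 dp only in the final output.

Δt=0.45375  u=1.15428  d=0.86634  q=0.48791  discount=0.99322
step 4 (expiry): payoffs max(K−S,0) = 45.1428 17.0886 0.0000 0.0000 0.0000
step 3: (k=3,j=0): S=97.4297, (K−S)⁺=32.1203, hold=31.2415 ⇒ V=32.1203 exercise | (k=3,j=1): S=129.8123, (K−S)⁺=0.0000, hold=8.6915 ⇒ V=8.6915 continue | (k=3,j=2): S=172.9577, (K−S)⁺=0.0000, hold=0.0000 ⇒ V=0.0000 continue | (k=3,j=3): S=230.4433, (K−S)⁺=0.0000, hold=0.0000 ⇒ V=0.0000 continue  boundary S*=97.4297
step 2: (k=2,j=0): S=112.4614, (K−S)⁺=17.0886, hold=20.5488 ⇒ V=20.5488 continue | (k=2,j=1): S=149.8400, (K−S)⁺=0.0000, hold=4.4207 ⇒ V=4.4207 continue | (k=2,j=2): S=199.6420, (K−S)⁺=0.0000, hold=0.0000 ⇒ V=0.0000 continue  boundary S*=-
step 1: (k=1,j=0): S=129.8123, (K−S)⁺=0.0000, hold=12.5937 ⇒ V=12.5937 continue | (k=1,j=1): S=172.9577, (K−S)⁺=0.0000, hold=2.2484 ⇒ V=2.2484 continue  boundary S*=-
step 0: (k=0,j=0): S=149.8400, (K−S)⁺=0.0000, hold=7.4950 ⇒ V=7.4950 continue  boundary S*=-

price = 7.4950
boundary = - - - 97.4297
tree:
7.4950
12.5937 2.2484
20.5488 4.4207 0.0000
32.1203 8.6915 0.0000 0.0000
45.1428 17.0886 0.0000 0.0000 0.0000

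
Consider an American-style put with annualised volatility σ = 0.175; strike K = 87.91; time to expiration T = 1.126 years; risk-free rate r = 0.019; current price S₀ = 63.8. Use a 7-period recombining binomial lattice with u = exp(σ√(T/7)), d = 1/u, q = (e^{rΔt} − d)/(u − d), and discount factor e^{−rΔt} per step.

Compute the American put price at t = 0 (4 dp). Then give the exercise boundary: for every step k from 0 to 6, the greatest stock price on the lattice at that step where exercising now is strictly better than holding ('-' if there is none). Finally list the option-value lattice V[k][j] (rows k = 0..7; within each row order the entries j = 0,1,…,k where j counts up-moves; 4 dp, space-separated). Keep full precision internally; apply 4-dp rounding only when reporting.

Δt=0.16086  u=1.07271  d=0.93222  q=0.50425  discount=0.99695
step 7 (expiry): payoffs max(K−S,0) = 48.8756 42.9930 36.2238 28.4344 19.4712 9.1571 0.0000 0.0000
step 6: (k=6,j=0): S=41.8725, (K−S)⁺=46.0375, hold=45.7692 ⇒ V=46.0375 exercise | (k=6,j=1): S=48.1829, (K−S)⁺=39.7271, hold=39.4588 ⇒ V=39.7271 exercise | (k=6,j=2): S=55.4443, (K−S)⁺=32.4657, hold=32.1974 ⇒ V=32.4657 exercise | (k=6,j=3): S=63.8000, (K−S)⁺=24.1100, hold=23.8417 ⇒ V=24.1100 exercise | (k=6,j=4): S=73.4150, (K−S)⁺=14.4950, hold=14.2268 ⇒ V=14.4950 exercise | (k=6,j=5): S=84.4789, (K−S)⁺=3.4311, hold=4.5258 ⇒ V=4.5258 continue | (k=6,j=6): S=97.2103, (K−S)⁺=0.0000, hold=0.0000 ⇒ V=0.0000 continue  boundary S*=73.4150
step 5: (k=5,j=0): S=44.9170, (K−S)⁺=42.9930, hold=42.7247 ⇒ V=42.9930 exercise | (k=5,j=1): S=51.6862, (K−S)⁺=36.2238, hold=35.9555 ⇒ V=36.2238 exercise | (k=5,j=2): S=59.4756, (K−S)⁺=28.4344, hold=28.1661 ⇒ V=28.4344 exercise | (k=5,j=3): S=68.4388, (K−S)⁺=19.4712, hold=19.2029 ⇒ V=19.4712 exercise | (k=5,j=4): S=78.7529, (K−S)⁺=9.1571, hold=9.4392 ⇒ V=9.4392 continue | (k=5,j=5): S=90.6213, (K−S)⁺=0.0000, hold=2.2368 ⇒ V=2.2368 continue  boundary S*=68.4388
step 4: (k=4,j=0): S=48.1829, (K−S)⁺=39.7271, hold=39.4588 ⇒ V=39.7271 exercise | (k=4,j=1): S=55.4443, (K−S)⁺=32.4657, hold=32.1974 ⇒ V=32.4657 exercise | (k=4,j=2): S=63.8000, (K−S)⁺=24.1100, hold=23.8417 ⇒ V=24.1100 exercise | (k=4,j=3): S=73.4150, (K−S)⁺=14.4950, hold=14.3686 ⇒ V=14.4950 exercise | (k=4,j=4): S=84.4789, (K−S)⁺=3.4311, hold=5.7897 ⇒ V=5.7897 continue  boundary S*=73.4150
step 3: (k=3,j=0): S=51.6862, (K−S)⁺=36.2238, hold=35.9555 ⇒ V=36.2238 exercise | (k=3,j=1): S=59.4756, (K−S)⁺=28.4344, hold=28.1661 ⇒ V=28.4344 exercise | (k=3,j=2): S=68.4388, (K−S)⁺=19.4712, hold=19.2029 ⇒ V=19.4712 exercise | (k=3,j=3): S=78.7529, (K−S)⁺=9.1571, hold=10.0745 ⇒ V=10.0745 continue  boundary S*=68.4388
step 2: (k=2,j=0): S=55.4443, (K−S)⁺=32.4657, hold=32.1974 ⇒ V=32.4657 exercise | (k=2,j=1): S=63.8000, (K−S)⁺=24.1100, hold=23.8417 ⇒ V=24.1100 exercise | (k=2,j=2): S=73.4150, (K−S)⁺=14.4950, hold=14.6880 ⇒ V=14.6880 continue  boundary S*=63.8000
step 1: (k=1,j=0): S=59.4756, (K−S)⁺=28.4344, hold=28.1661 ⇒ V=28.4344 exercise | (k=1,j=1): S=68.4388, (K−S)⁺=19.4712, hold=19.2999 ⇒ V=19.4712 exercise  boundary S*=68.4388
step 0: (k=0,j=0): S=63.8000, (K−S)⁺=24.1100, hold=23.8417 ⇒ V=24.1100 exercise  boundary S*=63.8000

price = 24.1100
boundary = 63.8000 68.4388 63.8000 68.4388 73.4150 68.4388 73.4150
tree:
24.1100
28.4344 19.4712
32.4657 24.1100 14.6880
36.2238 28.4344 19.4712 10.0745
39.7271 32.4657 24.1100 14.4950 5.7897
42.9930 36.2238 28.4344 19.4712 9.4392 2.2368
46.0375 39.7271 32.4657 24.1100 14.4950 4.5258 0.0000
48.8756 42.9930 36.2238 28.4344 19.4712 9.1571 0.0000 0.0000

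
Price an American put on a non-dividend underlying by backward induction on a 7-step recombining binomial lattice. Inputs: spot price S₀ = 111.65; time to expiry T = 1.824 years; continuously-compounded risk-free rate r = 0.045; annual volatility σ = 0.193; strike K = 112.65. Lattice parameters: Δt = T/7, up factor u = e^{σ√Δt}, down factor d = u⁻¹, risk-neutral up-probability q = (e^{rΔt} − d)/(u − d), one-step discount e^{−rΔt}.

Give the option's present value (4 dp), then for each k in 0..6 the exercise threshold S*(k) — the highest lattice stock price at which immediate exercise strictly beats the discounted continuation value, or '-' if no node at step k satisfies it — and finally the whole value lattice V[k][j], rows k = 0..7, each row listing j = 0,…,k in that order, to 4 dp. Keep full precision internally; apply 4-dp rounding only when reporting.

price = 8.9423
boundary = - - 91.6824 83.0806 91.6824 83.0806 91.6824
tree:
8.9423
13.9348 4.8027
20.9676 8.1331 2.0158
29.5694 13.3291 3.7990 0.5112
37.3641 20.9676 6.9879 1.1128 0.0000
44.4276 29.5694 12.4215 2.4221 0.0000 0.0000
50.8283 37.3641 20.9676 5.2720 0.0000 0.0000 0.0000
56.6285 44.4276 29.5694 11.4752 0.0000 0.0000 0.0000 0.0000

Δt=0.26057, u=1.10354, d=0.90618, q=0.53515, disc=e^(-rΔt)=0.98834
k=7 terminal: V=max(K-S,0) → 56.6285 44.4276 29.5694 11.4752 0.0000 0.0000 0.0000 0.0000
k=6: j=0 S=61.8217 intr=50.8283 cont=49.5151 V=50.8283[EX]; j=1 S=75.2859 intr=37.3641 cont=36.0510 V=37.3641[EX]; j=2 S=91.6824 intr=20.9676 cont=19.6544 V=20.9676[EX]; j=3 S=111.6500 intr=1.0000 cont=5.2720 V=5.2720[hold]; j=4 S=135.9663 intr=0.0000 cont=0.0000 V=0.0000[hold]; j=5 S=165.5785 intr=0.0000 cont=0.0000 V=0.0000[hold]; j=6 S=201.6400 intr=0.0000 cont=0.0000 V=0.0000[hold]  S*(6)=91.6824
k=5: j=0 S=68.2224 intr=44.4276 cont=43.1144 V=44.4276[EX]; j=1 S=83.0806 intr=29.5694 cont=28.2562 V=29.5694[EX]; j=2 S=101.1748 intr=11.4752 cont=12.4215 V=12.4215[hold]; j=3 S=123.2097 intr=0.0000 cont=2.4221 V=2.4221[hold]; j=4 S=150.0437 intr=0.0000 cont=0.0000 V=0.0000[hold]; j=5 S=182.7218 intr=0.0000 cont=0.0000 V=0.0000[hold]  S*(5)=83.0806
k=4: j=0 S=75.2859 intr=37.3641 cont=36.0510 V=37.3641[EX]; j=1 S=91.6824 intr=20.9676 cont=20.1549 V=20.9676[EX]; j=2 S=111.6500 intr=1.0000 cont=6.9879 V=6.9879[hold]; j=3 S=135.9663 intr=0.0000 cont=1.1128 V=1.1128[hold]; j=4 S=165.5785 intr=0.0000 cont=0.0000 V=0.0000[hold]  S*(4)=91.6824
k=3: j=0 S=83.0806 intr=29.5694 cont=28.2562 V=29.5694[EX]; j=1 S=101.1748 intr=11.4752 cont=13.3291 V=13.3291[hold]; j=2 S=123.2097 intr=0.0000 cont=3.7990 V=3.7990[hold]; j=3 S=150.0437 intr=0.0000 cont=0.5112 V=0.5112[hold]  S*(3)=83.0806
k=2: j=0 S=91.6824 intr=20.9676 cont=20.6349 V=20.9676[EX]; j=1 S=111.6500 intr=1.0000 cont=8.1331 V=8.1331[hold]; j=2 S=135.9663 intr=0.0000 cont=2.0158 V=2.0158[hold]  S*(2)=91.6824
k=1: j=0 S=101.1748 intr=11.4752 cont=13.9348 V=13.9348[hold]; j=1 S=123.2097 intr=0.0000 cont=4.8027 V=4.8027[hold]  S*(1)=-
k=0: j=0 S=111.6500 intr=1.0000 cont=8.9423 V=8.9423[hold]  S*(0)=-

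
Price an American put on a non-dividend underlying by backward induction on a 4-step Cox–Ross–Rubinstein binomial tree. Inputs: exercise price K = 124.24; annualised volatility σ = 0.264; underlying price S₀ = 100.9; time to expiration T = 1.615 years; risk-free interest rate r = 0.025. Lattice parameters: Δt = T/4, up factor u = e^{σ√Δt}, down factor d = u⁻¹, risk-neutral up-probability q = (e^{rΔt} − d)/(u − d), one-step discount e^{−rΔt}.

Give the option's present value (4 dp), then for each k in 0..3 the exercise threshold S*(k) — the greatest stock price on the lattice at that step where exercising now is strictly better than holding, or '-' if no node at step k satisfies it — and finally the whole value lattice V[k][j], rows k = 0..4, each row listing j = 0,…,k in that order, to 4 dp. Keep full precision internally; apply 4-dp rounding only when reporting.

params: Δt=0.40375 u=1.18264 d=0.84557 q=0.48826 e^(-rΔt)=0.98996
t_4 payoffs: 72.6600 52.0983 23.3400 0.0000 0.0000
t_3: node(3,0) S=61.0005 payoff=63.2395 vs cont=61.9917 → 63.2395 [stop]  node(3,1) S=85.3176 payoff=38.9224 vs cont=37.6747 → 38.9224 [stop]  node(3,2) S=119.3284 payoff=4.9116 vs cont=11.8241 → 11.8241 [wait]  node(3,3) S=166.8971 payoff=0.0000 vs cont=0.0000 → 0.0000 [wait]  ⇒ S*(3)=85.3176
t_2: node(2,0) S=72.1417 payoff=52.0983 vs cont=50.8506 → 52.0983 [stop]  node(2,1) S=100.9000 payoff=23.3400 vs cont=25.4334 → 25.4334 [wait]  node(2,2) S=141.1225 payoff=0.0000 vs cont=5.9901 → 5.9901 [wait]  ⇒ S*(2)=72.1417
t_1: node(1,0) S=85.3176 payoff=38.9224 vs cont=38.6865 → 38.9224 [stop]  node(1,1) S=119.3284 payoff=4.9116 vs cont=15.7800 → 15.7800 [wait]  ⇒ S*(1)=85.3176
t_0: node(0,0) S=100.9000 payoff=23.3400 vs cont=27.3455 → 27.3455 [wait]  ⇒ S*(0)=-

price = 27.3455
boundary = - 85.3176 72.1417 85.3176
tree:
27.3455
38.9224 15.7800
52.0983 25.4334 5.9901
63.2395 38.9224 11.8241 0.0000
72.6600 52.0983 23.3400 0.0000 0.0000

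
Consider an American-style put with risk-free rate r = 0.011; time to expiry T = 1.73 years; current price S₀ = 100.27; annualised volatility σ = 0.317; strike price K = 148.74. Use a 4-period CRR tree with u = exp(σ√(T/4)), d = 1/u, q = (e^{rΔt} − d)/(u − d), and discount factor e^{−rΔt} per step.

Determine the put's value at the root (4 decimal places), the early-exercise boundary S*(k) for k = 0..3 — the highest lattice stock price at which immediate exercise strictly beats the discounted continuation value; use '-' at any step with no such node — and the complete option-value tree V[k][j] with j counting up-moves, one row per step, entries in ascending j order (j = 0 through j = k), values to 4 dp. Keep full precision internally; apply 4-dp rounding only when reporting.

Δt=0.43250  u=1.23180  d=0.81182  q=0.45942  discount=0.99525
step 4 (expiry): payoffs max(K−S,0) = 105.1874 82.6566 48.4700 0.0000 0.0000
step 3: (k=3,j=0): S=53.6480, (K−S)⁺=95.0920, hold=94.3861 ⇒ V=95.0920 exercise | (k=3,j=1): S=81.4014, (K−S)⁺=67.3386, hold=66.6327 ⇒ V=67.3386 exercise | (k=3,j=2): S=123.5123, (K−S)⁺=25.2277, hold=26.0773 ⇒ V=26.0773 continue | (k=3,j=3): S=187.4082, (K−S)⁺=0.0000, hold=0.0000 ⇒ V=0.0000 continue  boundary S*=81.4014
step 2: (k=2,j=0): S=66.0834, (K−S)⁺=82.6566, hold=81.9506 ⇒ V=82.6566 exercise | (k=2,j=1): S=100.2700, (K−S)⁺=48.4700, hold=48.1525 ⇒ V=48.4700 exercise | (k=2,j=2): S=152.1421, (K−S)⁺=0.0000, hold=14.0299 ⇒ V=14.0299 continue  boundary S*=100.2700
step 1: (k=1,j=0): S=81.4014, (K−S)⁺=67.3386, hold=66.6327 ⇒ V=67.3386 exercise | (k=1,j=1): S=123.5123, (K−S)⁺=25.2277, hold=32.4924 ⇒ V=32.4924 continue  boundary S*=81.4014
step 0: (k=0,j=0): S=100.2700, (K−S)⁺=48.4700, hold=51.0858 ⇒ V=51.0858 continue  boundary S*=-

price = 51.0858
boundary = - 81.4014 100.2700 81.4014
tree:
51.0858
67.3386 32.4924
82.6566 48.4700 14.0299
95.0920 67.3386 26.0773 0.0000
105.1874 82.6566 48.4700 0.0000 0.0000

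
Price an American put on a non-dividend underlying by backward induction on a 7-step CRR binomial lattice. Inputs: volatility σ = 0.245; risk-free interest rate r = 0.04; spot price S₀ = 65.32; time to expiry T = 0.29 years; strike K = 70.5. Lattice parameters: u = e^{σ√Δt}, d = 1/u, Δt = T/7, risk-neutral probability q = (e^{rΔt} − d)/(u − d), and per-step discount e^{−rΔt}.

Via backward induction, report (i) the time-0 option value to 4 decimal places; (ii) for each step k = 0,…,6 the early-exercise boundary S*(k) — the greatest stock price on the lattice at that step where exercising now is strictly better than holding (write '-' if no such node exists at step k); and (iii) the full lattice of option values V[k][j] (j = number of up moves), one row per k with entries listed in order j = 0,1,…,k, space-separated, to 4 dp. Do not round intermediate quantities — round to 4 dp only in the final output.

price = 6.3841
boundary = - - 59.1197 56.2438 59.1197 62.1426 65.3200
tree:
6.3841
8.6761 4.1509
11.3803 6.0449 2.3018
14.2562 8.4816 3.6684 0.9654
16.9921 11.3803 5.6585 1.7232 0.2232
19.5950 14.2562 8.3574 3.0227 0.4509 0.0000
22.0712 16.9921 11.3803 5.1800 0.9109 0.0000 0.0000
24.4270 19.5950 14.2562 8.3574 1.8401 0.0000 0.0000 0.0000

params: Δt=0.04143 u=1.05113 d=0.95136 q=0.50416 e^(-rΔt)=0.99834
t_7 payoffs: 24.4270 19.5950 14.2562 8.3574 1.8401 0.0000 0.0000 0.0000
t_6: node(6,0) S=48.4288 payoff=22.0712 vs cont=21.9545 → 22.0712 [stop]  node(6,1) S=53.5079 payoff=16.9921 vs cont=16.8754 → 16.9921 [stop]  node(6,2) S=59.1197 payoff=11.3803 vs cont=11.2636 → 11.3803 [stop]  node(6,3) S=65.3200 payoff=5.1800 vs cont=5.0633 → 5.1800 [stop]  node(6,4) S=72.1706 payoff=0.0000 vs cont=0.9109 → 0.9109 [wait]  node(6,5) S=79.7397 payoff=0.0000 vs cont=0.0000 → 0.0000 [wait]  node(6,6) S=88.1026 payoff=0.0000 vs cont=0.0000 → 0.0000 [wait]  ⇒ S*(6)=65.3200
t_5: node(5,0) S=50.9050 payoff=19.5950 vs cont=19.4782 → 19.5950 [stop]  node(5,1) S=56.2438 payoff=14.2562 vs cont=14.1394 → 14.2562 [stop]  node(5,2) S=62.1426 payoff=8.3574 vs cont=8.2407 → 8.3574 [stop]  node(5,3) S=68.6599 payoff=1.8401 vs cont=3.0227 → 3.0227 [wait]  node(5,4) S=75.8608 payoff=0.0000 vs cont=0.4509 → 0.4509 [wait]  node(5,5) S=83.8169 payoff=0.0000 vs cont=0.0000 → 0.0000 [wait]  ⇒ S*(5)=62.1426
t_4: node(4,0) S=53.5079 payoff=16.9921 vs cont=16.8754 → 16.9921 [stop]  node(4,1) S=59.1197 payoff=11.3803 vs cont=11.2636 → 11.3803 [stop]  node(4,2) S=65.3200 payoff=5.1800 vs cont=5.6585 → 5.6585 [wait]  node(4,3) S=72.1706 payoff=0.0000 vs cont=1.7232 → 1.7232 [wait]  node(4,4) S=79.7397 payoff=0.0000 vs cont=0.2232 → 0.2232 [wait]  ⇒ S*(4)=59.1197
t_3: node(3,0) S=56.2438 payoff=14.2562 vs cont=14.1394 → 14.2562 [stop]  node(3,1) S=62.1426 payoff=8.3574 vs cont=8.4816 → 8.4816 [wait]  node(3,2) S=68.6599 payoff=1.8401 vs cont=3.6684 → 3.6684 [wait]  node(3,3) S=75.8608 payoff=0.0000 vs cont=0.9654 → 0.9654 [wait]  ⇒ S*(3)=56.2438
t_2: node(2,0) S=59.1197 payoff=11.3803 vs cont=11.3261 → 11.3803 [stop]  node(2,1) S=65.3200 payoff=5.1800 vs cont=6.0449 → 6.0449 [wait]  node(2,2) S=72.1706 payoff=0.0000 vs cont=2.3018 → 2.3018 [wait]  ⇒ S*(2)=59.1197
t_1: node(1,0) S=62.1426 payoff=8.3574 vs cont=8.6761 → 8.6761 [wait]  node(1,1) S=68.6599 payoff=1.8401 vs cont=4.1509 → 4.1509 [wait]  ⇒ S*(1)=-
t_0: node(0,0) S=65.3200 payoff=5.1800 vs cont=6.3841 → 6.3841 [wait]  ⇒ S*(0)=-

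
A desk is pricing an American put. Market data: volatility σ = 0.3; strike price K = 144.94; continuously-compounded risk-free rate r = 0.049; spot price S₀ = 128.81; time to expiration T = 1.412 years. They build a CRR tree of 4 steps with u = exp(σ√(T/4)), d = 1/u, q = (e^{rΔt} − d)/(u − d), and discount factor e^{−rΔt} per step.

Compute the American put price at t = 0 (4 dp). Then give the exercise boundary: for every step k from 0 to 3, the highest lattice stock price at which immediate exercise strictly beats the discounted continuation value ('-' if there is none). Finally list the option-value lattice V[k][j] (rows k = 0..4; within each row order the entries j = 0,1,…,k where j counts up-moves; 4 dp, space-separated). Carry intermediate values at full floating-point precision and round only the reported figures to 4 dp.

Δt=0.35300  u=1.19511  d=0.83674  q=0.50424  discount=0.98285
step 4 (expiry): payoffs max(K−S,0) = 81.7988 54.7557 16.1300 0.0000 0.0000
step 3: (k=3,j=0): S=75.4609, (K−S)⁺=69.4791, hold=66.9937 ⇒ V=69.4791 exercise | (k=3,j=1): S=107.7805, (K−S)⁺=37.1595, hold=34.6740 ⇒ V=37.1595 exercise | (k=3,j=2): S=153.9426, (K−S)⁺=0.0000, hold=7.8594 ⇒ V=7.8594 continue | (k=3,j=3): S=219.8758, (K−S)⁺=0.0000, hold=0.0000 ⇒ V=0.0000 continue  boundary S*=107.7805
step 2: (k=2,j=0): S=90.1843, (K−S)⁺=54.7557, hold=52.2702 ⇒ V=54.7557 exercise | (k=2,j=1): S=128.8100, (K−S)⁺=16.1300, hold=22.0013 ⇒ V=22.0013 continue | (k=2,j=2): S=183.9789, (K−S)⁺=0.0000, hold=3.8296 ⇒ V=3.8296 continue  boundary S*=90.1843
step 1: (k=1,j=0): S=107.7805, (K−S)⁺=37.1595, hold=37.5838 ⇒ V=37.5838 continue | (k=1,j=1): S=153.9426, (K−S)⁺=0.0000, hold=12.6182 ⇒ V=12.6182 continue  boundary S*=-
step 0: (k=0,j=0): S=128.8100, (K−S)⁺=16.1300, hold=24.5664 ⇒ V=24.5664 continue  boundary S*=-

price = 24.5664
boundary = - - 90.1843 107.7805
tree:
24.5664
37.5838 12.6182
54.7557 22.0013 3.8296
69.4791 37.1595 7.8594 0.0000
81.7988 54.7557 16.1300 0.0000 0.0000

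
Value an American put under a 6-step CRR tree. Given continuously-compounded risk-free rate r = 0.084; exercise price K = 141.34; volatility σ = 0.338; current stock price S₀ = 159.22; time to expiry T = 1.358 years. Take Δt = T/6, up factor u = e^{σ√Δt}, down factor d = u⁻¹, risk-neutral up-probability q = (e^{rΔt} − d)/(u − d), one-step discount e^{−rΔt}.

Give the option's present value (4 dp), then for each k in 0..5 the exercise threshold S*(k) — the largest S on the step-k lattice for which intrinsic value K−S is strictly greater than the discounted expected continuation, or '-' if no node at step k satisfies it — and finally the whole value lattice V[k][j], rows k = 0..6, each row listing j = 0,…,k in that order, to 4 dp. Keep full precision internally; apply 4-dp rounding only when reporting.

Δt=0.22633, u=1.17445, d=0.85146, q=0.51931, disc=e^(-rΔt)=0.98117
k=6 terminal: V=max(K-S,0) → 80.6684 57.6533 25.9078 0.0000 0.0000 0.0000 0.0000
k=5: j=0 S=71.2559 intr=70.0841 cont=67.4223 V=70.0841[EX]; j=1 S=98.2860 intr=43.0540 cont=40.3922 V=43.0540[EX]; j=2 S=135.5696 intr=5.7704 cont=12.2191 V=12.2191[hold]; j=3 S=186.9963 intr=0.0000 cont=0.0000 V=0.0000[hold]; j=4 S=257.9311 intr=0.0000 cont=0.0000 V=0.0000[hold]; j=5 S=355.7741 intr=0.0000 cont=0.0000 V=0.0000[hold]  S*(5)=98.2860
k=4: j=0 S=83.6867 intr=57.6533 cont=54.9916 V=57.6533[EX]; j=1 S=115.4322 intr=25.9078 cont=26.5318 V=26.5318[hold]; j=2 S=159.2200 intr=0.0000 cont=5.7630 V=5.7630[hold]; j=3 S=219.6182 intr=0.0000 cont=0.0000 V=0.0000[hold]; j=4 S=302.9277 intr=0.0000 cont=0.0000 V=0.0000[hold]  S*(4)=83.6867
k=3: j=0 S=98.2860 intr=43.0540 cont=40.7102 V=43.0540[EX]; j=1 S=135.5696 intr=5.7704 cont=15.4498 V=15.4498[hold]; j=2 S=186.9963 intr=0.0000 cont=2.7180 V=2.7180[hold]; j=3 S=257.9311 intr=0.0000 cont=0.0000 V=0.0000[hold]  S*(3)=98.2860
k=2: j=0 S=115.4322 intr=25.9078 cont=28.1780 V=28.1780[hold]; j=1 S=159.2200 intr=0.0000 cont=8.6716 V=8.6716[hold]; j=2 S=219.6182 intr=0.0000 cont=1.2819 V=1.2819[hold]  S*(2)=-
k=1: j=0 S=135.5696 intr=5.7704 cont=17.7082 V=17.7082[hold]; j=1 S=186.9963 intr=0.0000 cont=4.7430 V=4.7430[hold]  S*(1)=-
k=0: j=0 S=159.2200 intr=0.0000 cont=10.7685 V=10.7685[hold]  S*(0)=-

price = 10.7685
boundary = - - - 98.2860 83.6867 98.2860
tree:
10.7685
17.7082 4.7430
28.1780 8.6716 1.2819
43.0540 15.4498 2.7180 0.0000
57.6533 26.5318 5.7630 0.0000 0.0000
70.0841 43.0540 12.2191 0.0000 0.0000 0.0000
80.6684 57.6533 25.9078 0.0000 0.0000 0.0000 0.0000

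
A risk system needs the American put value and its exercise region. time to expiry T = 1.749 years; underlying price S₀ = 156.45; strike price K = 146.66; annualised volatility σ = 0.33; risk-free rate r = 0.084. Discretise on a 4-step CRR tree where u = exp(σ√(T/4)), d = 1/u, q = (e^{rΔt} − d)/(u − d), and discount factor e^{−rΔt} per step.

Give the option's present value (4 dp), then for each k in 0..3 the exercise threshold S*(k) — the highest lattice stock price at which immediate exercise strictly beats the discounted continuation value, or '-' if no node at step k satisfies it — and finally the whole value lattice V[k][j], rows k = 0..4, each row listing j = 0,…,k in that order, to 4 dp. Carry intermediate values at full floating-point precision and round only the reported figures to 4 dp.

price = 13.6909
boundary = - - 101.1204 125.7787
tree:
13.6909
25.4329 4.2730
45.5396 9.4460 0.0000
65.3637 20.8813 0.0000 0.0000
81.3015 45.5396 0.0000 0.0000 0.0000

params: Δt=0.43725 u=1.24385 d=0.80395 q=0.53071 e^(-rΔt)=0.96394
t_4 payoffs: 81.3015 45.5396 0.0000 0.0000 0.0000
t_3: node(3,0) S=81.2963 payoff=65.3637 vs cont=60.0748 → 65.3637 [stop]  node(3,1) S=125.7787 payoff=20.8813 vs cont=20.6006 → 20.8813 [stop]  node(3,2) S=194.6005 payoff=0.0000 vs cont=0.0000 → 0.0000 [wait]  node(3,3) S=301.0790 payoff=0.0000 vs cont=0.0000 → 0.0000 [wait]  ⇒ S*(3)=125.7787
t_2: node(2,0) S=101.1204 payoff=45.5396 vs cont=40.2506 → 45.5396 [stop]  node(2,1) S=156.4500 payoff=0.0000 vs cont=9.4460 → 9.4460 [wait]  node(2,2) S=242.0540 payoff=0.0000 vs cont=0.0000 → 0.0000 [wait]  ⇒ S*(2)=101.1204
t_1: node(1,0) S=125.7787 payoff=20.8813 vs cont=25.4329 → 25.4329 [wait]  node(1,1) S=194.6005 payoff=0.0000 vs cont=4.2730 → 4.2730 [wait]  ⇒ S*(1)=-
t_0: node(0,0) S=156.4500 payoff=0.0000 vs cont=13.6909 → 13.6909 [wait]  ⇒ S*(0)=-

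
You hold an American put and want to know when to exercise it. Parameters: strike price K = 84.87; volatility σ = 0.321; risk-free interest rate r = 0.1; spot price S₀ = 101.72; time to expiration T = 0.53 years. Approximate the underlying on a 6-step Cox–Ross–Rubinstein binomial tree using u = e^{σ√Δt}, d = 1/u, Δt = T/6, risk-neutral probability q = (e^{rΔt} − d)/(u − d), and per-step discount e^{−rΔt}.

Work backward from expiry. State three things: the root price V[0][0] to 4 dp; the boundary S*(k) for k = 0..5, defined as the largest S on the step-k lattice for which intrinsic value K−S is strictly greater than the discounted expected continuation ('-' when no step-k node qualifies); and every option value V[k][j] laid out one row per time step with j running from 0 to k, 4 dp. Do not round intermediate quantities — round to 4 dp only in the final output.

price = 1.7632
boundary = - - - - 69.4500 76.4022
tree:
1.7632
3.1681 0.5098
5.5650 1.0322 0.0411
9.4765 2.0863 0.0869 0.0000
15.4200 4.2079 0.1835 0.0000 0.0000
21.7396 8.4678 0.3879 0.0000 0.0000 0.0000
27.4841 15.4200 0.8197 0.0000 0.0000 0.0000 0.0000

Δt=0.08833  u=1.10010  d=0.90901  q=0.52260  discount=0.99121
step 6 (expiry): payoffs max(K−S,0) = 27.4841 15.4200 0.8197 0.0000 0.0000 0.0000 0.0000
step 5: (k=5,j=0): S=63.1304, (K−S)⁺=21.7396, hold=20.9932 ⇒ V=21.7396 exercise | (k=5,j=1): S=76.4022, (K−S)⁺=8.4678, hold=7.7214 ⇒ V=8.4678 exercise | (k=5,j=2): S=92.4640, (K−S)⁺=0.0000, hold=0.3879 ⇒ V=0.3879 continue | (k=5,j=3): S=111.9025, (K−S)⁺=0.0000, hold=0.0000 ⇒ V=0.0000 continue | (k=5,j=4): S=135.4275, (K−S)⁺=0.0000, hold=0.0000 ⇒ V=0.0000 continue | (k=5,j=5): S=163.8981, (K−S)⁺=0.0000, hold=0.0000 ⇒ V=0.0000 continue  boundary S*=76.4022
step 4: (k=4,j=0): S=69.4500, (K−S)⁺=15.4200, hold=14.6736 ⇒ V=15.4200 exercise | (k=4,j=1): S=84.0503, (K−S)⁺=0.8197, hold=4.2079 ⇒ V=4.2079 continue | (k=4,j=2): S=101.7200, (K−S)⁺=0.0000, hold=0.1835 ⇒ V=0.1835 continue | (k=4,j=3): S=123.1043, (K−S)⁺=0.0000, hold=0.0000 ⇒ V=0.0000 continue | (k=4,j=4): S=148.9843, (K−S)⁺=0.0000, hold=0.0000 ⇒ V=0.0000 continue  boundary S*=69.4500
step 3: (k=3,j=0): S=76.4022, (K−S)⁺=8.4678, hold=9.4765 ⇒ V=9.4765 continue | (k=3,j=1): S=92.4640, (K−S)⁺=0.0000, hold=2.0863 ⇒ V=2.0863 continue | (k=3,j=2): S=111.9025, (K−S)⁺=0.0000, hold=0.0869 ⇒ V=0.0869 continue | (k=3,j=3): S=135.4275, (K−S)⁺=0.0000, hold=0.0000 ⇒ V=0.0000 continue  boundary S*=-
step 2: (k=2,j=0): S=84.0503, (K−S)⁺=0.8197, hold=5.5650 ⇒ V=5.5650 continue | (k=2,j=1): S=101.7200, (K−S)⁺=0.0000, hold=1.0322 ⇒ V=1.0322 continue | (k=2,j=2): S=123.1043, (K−S)⁺=0.0000, hold=0.0411 ⇒ V=0.0411 continue  boundary S*=-
step 1: (k=1,j=0): S=92.4640, (K−S)⁺=0.0000, hold=3.1681 ⇒ V=3.1681 continue | (k=1,j=1): S=111.9025, (K−S)⁺=0.0000, hold=0.5098 ⇒ V=0.5098 continue  boundary S*=-
step 0: (k=0,j=0): S=101.7200, (K−S)⁺=0.0000, hold=1.7632 ⇒ V=1.7632 continue  boundary S*=-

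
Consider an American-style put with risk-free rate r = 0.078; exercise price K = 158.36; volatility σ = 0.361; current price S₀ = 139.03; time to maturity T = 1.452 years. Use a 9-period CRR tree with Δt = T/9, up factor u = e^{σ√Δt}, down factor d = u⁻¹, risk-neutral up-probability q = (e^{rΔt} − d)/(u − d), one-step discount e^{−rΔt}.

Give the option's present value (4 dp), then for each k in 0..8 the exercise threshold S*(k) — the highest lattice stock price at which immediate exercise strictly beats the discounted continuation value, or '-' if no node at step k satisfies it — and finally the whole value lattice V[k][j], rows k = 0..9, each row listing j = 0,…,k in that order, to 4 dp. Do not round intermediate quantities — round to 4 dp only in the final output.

price = 28.6173
boundary = - - 104.0310 89.9891 104.0310 120.2640 104.0310 120.2640 139.0300
tree:
28.6173
40.0366 18.2422
54.3290 27.1564 10.0408
68.3709 39.1307 16.2060 4.3044
80.5175 54.3290 25.3482 7.7324 1.0829
91.0245 68.3709 38.0960 13.6013 2.2259 0.0000
100.1133 80.5175 54.3290 23.2455 4.5753 0.0000 0.0000
107.9753 91.0245 68.3709 38.0960 9.4043 0.0000 0.0000 0.0000
114.7762 100.1133 80.5175 54.3290 19.3300 0.0000 0.0000 0.0000 0.0000
120.6590 107.9753 91.0245 68.3709 38.0960 0.0000 0.0000 0.0000 0.0000 0.0000

Δt=0.16133  u=1.15604  d=0.86502  q=0.50733  discount=0.98749
step 9 (expiry): payoffs max(K−S,0) = 120.6590 107.9753 91.0245 68.3709 38.0960 0.0000 0.0000 0.0000 0.0000 0.0000
step 8: (k=8,j=0): S=43.5838, (K−S)⁺=114.7762, hold=112.7958 ⇒ V=114.7762 exercise | (k=8,j=1): S=58.2467, (K−S)⁺=100.1133, hold=98.1330 ⇒ V=100.1133 exercise | (k=8,j=2): S=77.8425, (K−S)⁺=80.5175, hold=78.5371 ⇒ V=80.5175 exercise | (k=8,j=3): S=104.0310, (K−S)⁺=54.3290, hold=52.3487 ⇒ V=54.3290 exercise | (k=8,j=4): S=139.0300, (K−S)⁺=19.3300, hold=18.5341 ⇒ V=19.3300 exercise | (k=8,j=5): S=185.8037, (K−S)⁺=0.0000, hold=0.0000 ⇒ V=0.0000 continue | (k=8,j=6): S=248.3133, (K−S)⁺=0.0000, hold=0.0000 ⇒ V=0.0000 continue | (k=8,j=7): S=331.8530, (K−S)⁺=0.0000, hold=0.0000 ⇒ V=0.0000 continue | (k=8,j=8): S=443.4979, (K−S)⁺=0.0000, hold=0.0000 ⇒ V=0.0000 continue  boundary S*=139.0300
step 7: (k=7,j=0): S=50.3847, (K−S)⁺=107.9753, hold=105.9950 ⇒ V=107.9753 exercise | (k=7,j=1): S=67.3355, (K−S)⁺=91.0245, hold=89.0442 ⇒ V=91.0245 exercise | (k=7,j=2): S=89.9891, (K−S)⁺=68.3709, hold=66.3906 ⇒ V=68.3709 exercise | (k=7,j=3): S=120.2640, (K−S)⁺=38.0960, hold=36.1157 ⇒ V=38.0960 exercise | (k=7,j=4): S=160.7242, (K−S)⁺=0.0000, hold=9.4043 ⇒ V=9.4043 continue | (k=7,j=5): S=214.7965, (K−S)⁺=0.0000, hold=0.0000 ⇒ V=0.0000 continue | (k=7,j=6): S=287.0602, (K−S)⁺=0.0000, hold=0.0000 ⇒ V=0.0000 continue | (k=7,j=7): S=383.6354, (K−S)⁺=0.0000, hold=0.0000 ⇒ V=0.0000 continue  boundary S*=120.2640
step 6: (k=6,j=0): S=58.2467, (K−S)⁺=100.1133, hold=98.1330 ⇒ V=100.1133 exercise | (k=6,j=1): S=77.8425, (K−S)⁺=80.5175, hold=78.5371 ⇒ V=80.5175 exercise | (k=6,j=2): S=104.0310, (K−S)⁺=54.3290, hold=52.3487 ⇒ V=54.3290 exercise | (k=6,j=3): S=139.0300, (K−S)⁺=19.3300, hold=23.2455 ⇒ V=23.2455 continue | (k=6,j=4): S=185.8037, (K−S)⁺=0.0000, hold=4.5753 ⇒ V=4.5753 continue | (k=6,j=5): S=248.3133, (K−S)⁺=0.0000, hold=0.0000 ⇒ V=0.0000 continue | (k=6,j=6): S=331.8530, (K−S)⁺=0.0000, hold=0.0000 ⇒ V=0.0000 continue  boundary S*=104.0310
step 5: (k=5,j=0): S=67.3355, (K−S)⁺=91.0245, hold=89.0442 ⇒ V=91.0245 exercise | (k=5,j=1): S=89.9891, (K−S)⁺=68.3709, hold=66.3906 ⇒ V=68.3709 exercise | (k=5,j=2): S=120.2640, (K−S)⁺=38.0960, hold=38.0773 ⇒ V=38.0960 exercise | (k=5,j=3): S=160.7242, (K−S)⁺=0.0000, hold=13.6013 ⇒ V=13.6013 continue | (k=5,j=4): S=214.7965, (K−S)⁺=0.0000, hold=2.2259 ⇒ V=2.2259 continue | (k=5,j=5): S=287.0602, (K−S)⁺=0.0000, hold=0.0000 ⇒ V=0.0000 continue  boundary S*=120.2640
step 4: (k=4,j=0): S=77.8425, (K−S)⁺=80.5175, hold=78.5371 ⇒ V=80.5175 exercise | (k=4,j=1): S=104.0310, (K−S)⁺=54.3290, hold=52.3487 ⇒ V=54.3290 exercise | (k=4,j=2): S=139.0300, (K−S)⁺=19.3300, hold=25.3482 ⇒ V=25.3482 continue | (k=4,j=3): S=185.8037, (K−S)⁺=0.0000, hold=7.7324 ⇒ V=7.7324 continue | (k=4,j=4): S=248.3133, (K−S)⁺=0.0000, hold=1.0829 ⇒ V=1.0829 continue  boundary S*=104.0310
step 3: (k=3,j=0): S=89.9891, (K−S)⁺=68.3709, hold=66.3906 ⇒ V=68.3709 exercise | (k=3,j=1): S=120.2640, (K−S)⁺=38.0960, hold=39.1307 ⇒ V=39.1307 continue | (k=3,j=2): S=160.7242, (K−S)⁺=0.0000, hold=16.2060 ⇒ V=16.2060 continue | (k=3,j=3): S=214.7965, (K−S)⁺=0.0000, hold=4.3044 ⇒ V=4.3044 continue  boundary S*=89.9891
step 2: (k=2,j=0): S=104.0310, (K−S)⁺=54.3290, hold=52.8671 ⇒ V=54.3290 exercise | (k=2,j=1): S=139.0300, (K−S)⁺=19.3300, hold=27.1564 ⇒ V=27.1564 continue | (k=2,j=2): S=185.8037, (K−S)⁺=0.0000, hold=10.0408 ⇒ V=10.0408 continue  boundary S*=104.0310
step 1: (k=1,j=0): S=120.2640, (K−S)⁺=38.0960, hold=40.0366 ⇒ V=40.0366 continue | (k=1,j=1): S=160.7242, (K−S)⁺=0.0000, hold=18.2422 ⇒ V=18.2422 continue  boundary S*=-
step 0: (k=0,j=0): S=139.0300, (K−S)⁺=19.3300, hold=28.6173 ⇒ V=28.6173 continue  boundary S*=-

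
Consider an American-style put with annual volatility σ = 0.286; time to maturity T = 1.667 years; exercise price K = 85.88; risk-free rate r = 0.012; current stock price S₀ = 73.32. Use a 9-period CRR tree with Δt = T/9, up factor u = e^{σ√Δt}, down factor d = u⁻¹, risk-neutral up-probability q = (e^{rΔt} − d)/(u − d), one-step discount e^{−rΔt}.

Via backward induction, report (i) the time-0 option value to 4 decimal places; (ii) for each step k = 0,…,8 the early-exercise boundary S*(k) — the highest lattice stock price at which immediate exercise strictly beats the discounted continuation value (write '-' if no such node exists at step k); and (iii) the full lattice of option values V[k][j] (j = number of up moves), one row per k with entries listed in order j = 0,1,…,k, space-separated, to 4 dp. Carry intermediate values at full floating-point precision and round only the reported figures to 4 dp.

price = 18.0778
boundary = - - - 50.6821 44.8124 50.6821 57.3206 64.8286 73.3200
tree:
18.0778
23.2618 12.5071
29.0645 17.0405 7.6202
35.1979 22.5093 11.1542 3.8008
41.0676 28.7035 15.8574 6.0759 1.3367
46.2575 35.1979 21.7528 9.5003 2.3688 0.2171
50.8463 41.0676 28.5594 14.4292 4.1681 0.4170 0.0000
54.9037 46.2575 35.1979 21.0514 7.2726 0.8011 0.0000 0.0000
58.4911 50.8463 41.0676 28.5594 12.5600 1.5389 0.0000 0.0000 0.0000
61.6631 54.9037 46.2575 35.1979 21.0514 2.9563 0.0000 0.0000 0.0000 0.0000

Δt=0.18522  u=1.13098  d=0.88419  q=0.47828  discount=0.99778
step 9 (expiry): payoffs max(K−S,0) = 61.6631 54.9037 46.2575 35.1979 21.0514 2.9563 0.0000 0.0000 0.0000 0.0000
step 8: (k=8,j=0): S=27.3889, (K−S)⁺=58.4911, hold=58.3005 ⇒ V=58.4911 exercise | (k=8,j=1): S=35.0337, (K−S)⁺=50.8463, hold=50.6556 ⇒ V=50.8463 exercise | (k=8,j=2): S=44.8124, (K−S)⁺=41.0676, hold=40.8769 ⇒ V=41.0676 exercise | (k=8,j=3): S=57.3206, (K−S)⁺=28.5594, hold=28.3688 ⇒ V=28.5594 exercise | (k=8,j=4): S=73.3200, (K−S)⁺=12.5600, hold=12.3693 ⇒ V=12.5600 exercise | (k=8,j=5): S=93.7853, (K−S)⁺=0.0000, hold=1.5389 ⇒ V=1.5389 continue | (k=8,j=6): S=119.9628, (K−S)⁺=0.0000, hold=0.0000 ⇒ V=0.0000 continue | (k=8,j=7): S=153.4471, (K−S)⁺=0.0000, hold=0.0000 ⇒ V=0.0000 continue | (k=8,j=8): S=196.2777, (K−S)⁺=0.0000, hold=0.0000 ⇒ V=0.0000 continue  boundary S*=73.3200
step 7: (k=7,j=0): S=30.9763, (K−S)⁺=54.9037, hold=54.7130 ⇒ V=54.9037 exercise | (k=7,j=1): S=39.6225, (K−S)⁺=46.2575, hold=46.0668 ⇒ V=46.2575 exercise | (k=7,j=2): S=50.6821, (K−S)⁺=35.1979, hold=35.0073 ⇒ V=35.1979 exercise | (k=7,j=3): S=64.8286, (K−S)⁺=21.0514, hold=20.8608 ⇒ V=21.0514 exercise | (k=7,j=4): S=82.9237, (K−S)⁺=2.9563, hold=7.2726 ⇒ V=7.2726 continue | (k=7,j=5): S=106.0695, (K−S)⁺=0.0000, hold=0.8011 ⇒ V=0.8011 continue | (k=7,j=6): S=135.6759, (K−S)⁺=0.0000, hold=0.0000 ⇒ V=0.0000 continue | (k=7,j=7): S=173.5461, (K−S)⁺=0.0000, hold=0.0000 ⇒ V=0.0000 continue  boundary S*=64.8286
step 6: (k=6,j=0): S=35.0337, (K−S)⁺=50.8463, hold=50.6556 ⇒ V=50.8463 exercise | (k=6,j=1): S=44.8124, (K−S)⁺=41.0676, hold=40.8769 ⇒ V=41.0676 exercise | (k=6,j=2): S=57.3206, (K−S)⁺=28.5594, hold=28.3688 ⇒ V=28.5594 exercise | (k=6,j=3): S=73.3200, (K−S)⁺=12.5600, hold=14.4292 ⇒ V=14.4292 continue | (k=6,j=4): S=93.7853, (K−S)⁺=0.0000, hold=4.1681 ⇒ V=4.1681 continue | (k=6,j=5): S=119.9628, (K−S)⁺=0.0000, hold=0.4170 ⇒ V=0.4170 continue | (k=6,j=6): S=153.4471, (K−S)⁺=0.0000, hold=0.0000 ⇒ V=0.0000 continue  boundary S*=57.3206
step 5: (k=5,j=0): S=39.6225, (K−S)⁺=46.2575, hold=46.0668 ⇒ V=46.2575 exercise | (k=5,j=1): S=50.6821, (K−S)⁺=35.1979, hold=35.0073 ⇒ V=35.1979 exercise | (k=5,j=2): S=64.8286, (K−S)⁺=21.0514, hold=21.7528 ⇒ V=21.7528 continue | (k=5,j=3): S=82.9237, (K−S)⁺=2.9563, hold=9.5003 ⇒ V=9.5003 continue | (k=5,j=4): S=106.0695, (K−S)⁺=0.0000, hold=2.3688 ⇒ V=2.3688 continue | (k=5,j=5): S=135.6759, (K−S)⁺=0.0000, hold=0.2171 ⇒ V=0.2171 continue  boundary S*=50.6821
step 4: (k=4,j=0): S=44.8124, (K−S)⁺=41.0676, hold=40.8769 ⇒ V=41.0676 exercise | (k=4,j=1): S=57.3206, (K−S)⁺=28.5594, hold=28.7035 ⇒ V=28.7035 continue | (k=4,j=2): S=73.3200, (K−S)⁺=12.5600, hold=15.8574 ⇒ V=15.8574 continue | (k=4,j=3): S=93.7853, (K−S)⁺=0.0000, hold=6.0759 ⇒ V=6.0759 continue | (k=4,j=4): S=119.9628, (K−S)⁺=0.0000, hold=1.3367 ⇒ V=1.3367 continue  boundary S*=44.8124
step 3: (k=3,j=0): S=50.6821, (K−S)⁺=35.1979, hold=35.0760 ⇒ V=35.1979 exercise | (k=3,j=1): S=64.8286, (K−S)⁺=21.0514, hold=22.5093 ⇒ V=22.5093 continue | (k=3,j=2): S=82.9237, (K−S)⁺=2.9563, hold=11.1542 ⇒ V=11.1542 continue | (k=3,j=3): S=106.0695, (K−S)⁺=0.0000, hold=3.8008 ⇒ V=3.8008 continue  boundary S*=50.6821
step 2: (k=2,j=0): S=57.3206, (K−S)⁺=28.5594, hold=29.0645 ⇒ V=29.0645 continue | (k=2,j=1): S=73.3200, (K−S)⁺=12.5600, hold=17.0405 ⇒ V=17.0405 continue | (k=2,j=2): S=93.7853, (K−S)⁺=0.0000, hold=7.6202 ⇒ V=7.6202 continue  boundary S*=-
step 1: (k=1,j=0): S=64.8286, (K−S)⁺=21.0514, hold=23.2618 ⇒ V=23.2618 continue | (k=1,j=1): S=82.9237, (K−S)⁺=2.9563, hold=12.5071 ⇒ V=12.5071 continue  boundary S*=-
step 0: (k=0,j=0): S=73.3200, (K−S)⁺=12.5600, hold=18.0778 ⇒ V=18.0778 continue  boundary S*=-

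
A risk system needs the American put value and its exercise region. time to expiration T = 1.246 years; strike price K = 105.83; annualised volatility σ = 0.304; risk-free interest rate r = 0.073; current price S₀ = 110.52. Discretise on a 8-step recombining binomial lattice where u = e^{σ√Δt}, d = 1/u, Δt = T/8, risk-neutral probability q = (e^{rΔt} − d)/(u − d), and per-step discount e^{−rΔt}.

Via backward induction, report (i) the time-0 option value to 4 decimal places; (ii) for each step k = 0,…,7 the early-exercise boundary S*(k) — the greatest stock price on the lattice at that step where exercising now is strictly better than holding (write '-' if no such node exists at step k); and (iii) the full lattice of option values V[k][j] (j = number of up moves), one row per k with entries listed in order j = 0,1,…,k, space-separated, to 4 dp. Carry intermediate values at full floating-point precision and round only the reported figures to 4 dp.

params: Δt=0.15575 u=1.12747 d=0.88694 q=0.51758 e^(-rΔt)=0.98869
t_8 payoffs: 63.5039 52.0258 37.4350 18.8874 0.0000 0.0000 0.0000 0.0000 0.0000
t_7: node(7,0) S=47.7213 payoff=58.1087 vs cont=56.9123 → 58.1087 [stop]  node(7,1) S=60.6625 payoff=45.1675 vs cont=43.9710 → 45.1675 [stop]  node(7,2) S=77.1132 payoff=28.7168 vs cont=27.5204 → 28.7168 [stop]  node(7,3) S=98.0250 payoff=7.8050 vs cont=9.0086 → 9.0086 [wait]  node(7,4) S=124.6077 payoff=0.0000 vs cont=0.0000 → 0.0000 [wait]  node(7,5) S=158.3993 payoff=0.0000 vs cont=0.0000 → 0.0000 [wait]  node(7,6) S=201.3545 payoff=0.0000 vs cont=0.0000 → 0.0000 [wait]  node(7,7) S=255.9585 payoff=0.0000 vs cont=0.0000 → 0.0000 [wait]  ⇒ S*(7)=77.1132
t_6: node(6,0) S=53.8042 payoff=52.0258 vs cont=50.8293 → 52.0258 [stop]  node(6,1) S=68.3950 payoff=37.4350 vs cont=36.2385 → 37.4350 [stop]  node(6,2) S=86.9426 payoff=18.8874 vs cont=18.3069 → 18.8874 [stop]  node(6,3) S=110.5200 payoff=0.0000 vs cont=4.2968 → 4.2968 [wait]  node(6,4) S=140.4912 payoff=0.0000 vs cont=0.0000 → 0.0000 [wait]  node(6,5) S=178.5901 payoff=0.0000 vs cont=0.0000 → 0.0000 [wait]  node(6,6) S=227.0207 payoff=0.0000 vs cont=0.0000 → 0.0000 [wait]  ⇒ S*(6)=86.9426
t_5: node(5,0) S=60.6625 payoff=45.1675 vs cont=43.9710 → 45.1675 [stop]  node(5,1) S=77.1132 payoff=28.7168 vs cont=27.5204 → 28.7168 [stop]  node(5,2) S=98.0250 payoff=7.8050 vs cont=11.2074 → 11.2074 [wait]  node(5,3) S=124.6077 payoff=0.0000 vs cont=2.0494 → 2.0494 [wait]  node(5,4) S=158.3993 payoff=0.0000 vs cont=0.0000 → 0.0000 [wait]  node(5,5) S=201.3545 payoff=0.0000 vs cont=0.0000 → 0.0000 [wait]  ⇒ S*(5)=77.1132
t_4: node(4,0) S=68.3950 payoff=37.4350 vs cont=36.2385 → 37.4350 [stop]  node(4,1) S=86.9426 payoff=18.8874 vs cont=19.4320 → 19.4320 [wait]  node(4,2) S=110.5200 payoff=0.0000 vs cont=6.3943 → 6.3943 [wait]  node(4,3) S=140.4912 payoff=0.0000 vs cont=0.9775 → 0.9775 [wait]  node(4,4) S=178.5901 payoff=0.0000 vs cont=0.0000 → 0.0000 [wait]  ⇒ S*(4)=68.3950
t_3: node(3,0) S=77.1132 payoff=28.7168 vs cont=27.7991 → 28.7168 [stop]  node(3,1) S=98.0250 payoff=7.8050 vs cont=12.5405 → 12.5405 [wait]  node(3,2) S=124.6077 payoff=0.0000 vs cont=3.5500 → 3.5500 [wait]  node(3,3) S=158.3993 payoff=0.0000 vs cont=0.4662 → 0.4662 [wait]  ⇒ S*(3)=77.1132
t_2: node(2,0) S=86.9426 payoff=18.8874 vs cont=20.1142 → 20.1142 [wait]  node(2,1) S=110.5200 payoff=0.0000 vs cont=7.7980 → 7.7980 [wait]  node(2,2) S=140.4912 payoff=0.0000 vs cont=1.9318 → 1.9318 [wait]  ⇒ S*(2)=-
t_1: node(1,0) S=98.0250 payoff=7.8050 vs cont=13.5843 → 13.5843 [wait]  node(1,1) S=124.6077 payoff=0.0000 vs cont=4.7079 → 4.7079 [wait]  ⇒ S*(1)=-
t_0: node(0,0) S=110.5200 payoff=0.0000 vs cont=8.8884 → 8.8884 [wait]  ⇒ S*(0)=-

price = 8.8884
boundary = - - - 77.1132 68.3950 77.1132 86.9426 77.1132
tree:
8.8884
13.5843 4.7079
20.1142 7.7980 1.9318
28.7168 12.5405 3.5500 0.4662
37.4350 19.4320 6.3943 0.9775 0.0000
45.1675 28.7168 11.2074 2.0494 0.0000 0.0000
52.0258 37.4350 18.8874 4.2968 0.0000 0.0000 0.0000
58.1087 45.1675 28.7168 9.0086 0.0000 0.0000 0.0000 0.0000
63.5039 52.0258 37.4350 18.8874 0.0000 0.0000 0.0000 0.0000 0.0000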